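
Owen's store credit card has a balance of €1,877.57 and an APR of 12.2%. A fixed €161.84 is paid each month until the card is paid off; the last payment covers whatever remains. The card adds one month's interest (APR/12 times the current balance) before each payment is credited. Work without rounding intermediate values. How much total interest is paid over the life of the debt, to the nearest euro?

Monthly rate r = 12.2%/12 = 1.01667% = 0.0101667.
Payoff takes n = ⌈−ln(1 − rB₀/P)/ln(1+r)⌉ = ⌈12.407⌉ = 13 payments; the last is €66.11.
Total paid = 12·€161.84 + €66.11 = €2,008.19.
Total interest = total paid − principal = €2,008.19 − €1,877.57 = €130.62.

€131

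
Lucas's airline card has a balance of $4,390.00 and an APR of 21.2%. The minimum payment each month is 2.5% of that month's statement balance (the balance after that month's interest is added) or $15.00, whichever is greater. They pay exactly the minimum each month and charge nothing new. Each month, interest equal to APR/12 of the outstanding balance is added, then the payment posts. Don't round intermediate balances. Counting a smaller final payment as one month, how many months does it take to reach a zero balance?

Monthly rate r = 21.2%/12 = 1.76667% = 0.0176667.
While 2.5% of the post-interest balance exceeds $15.00, each month B ← (B·(1+r))·(1 − 0.025), i.e. B shrinks by the factor (1+r)·0.975 = 0.99223.
This holds for months 1–258. Entering month 259 the balance is $585.99; 2.5% of the post-interest balance is now below $15.00, so the flat $15.00 minimum applies from here.
From month 259 a fixed $15.00 at rate r clears $585.99 in 67 more payments. Total: 258 + 67 = 325 months.

325 months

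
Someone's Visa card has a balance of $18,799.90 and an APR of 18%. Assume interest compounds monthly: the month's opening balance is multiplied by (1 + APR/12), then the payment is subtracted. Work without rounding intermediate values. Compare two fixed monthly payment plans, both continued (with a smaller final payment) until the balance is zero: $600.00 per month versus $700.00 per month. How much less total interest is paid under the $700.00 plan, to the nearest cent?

$1,343.62

Monthly rate r = 18%/12 = 1.5% = 0.015.
At $600.00/mo: n = ⌈−ln(1 − rB₀/P)/ln(1+r)⌉ = 43 payments (last $385.96); total interest = total paid − $18,799.90 = $6,786.06.
At $700.00/mo: 35 payments (last $442.34); total interest $5,442.44.
Interest saved = $6,786.06 − $5,442.44 = $1,343.62.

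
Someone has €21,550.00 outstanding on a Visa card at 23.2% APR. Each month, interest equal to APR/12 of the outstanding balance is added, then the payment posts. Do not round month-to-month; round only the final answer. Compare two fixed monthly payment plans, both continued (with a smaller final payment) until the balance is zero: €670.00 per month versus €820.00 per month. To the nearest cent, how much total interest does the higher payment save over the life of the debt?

Monthly rate r = 23.2%/12 = 1.93333% = 0.0193333.
At €670.00/mo: n = ⌈−ln(1 − rB₀/P)/ln(1+r)⌉ = 51 payments (last €525.89); total interest = total paid − €21,550.00 = €12,475.89.
At €820.00/mo: 38 payments (last €41.14); total interest €8,831.14.
Interest saved = €12,475.89 − €8,831.14 = €3,644.75.

€3,644.75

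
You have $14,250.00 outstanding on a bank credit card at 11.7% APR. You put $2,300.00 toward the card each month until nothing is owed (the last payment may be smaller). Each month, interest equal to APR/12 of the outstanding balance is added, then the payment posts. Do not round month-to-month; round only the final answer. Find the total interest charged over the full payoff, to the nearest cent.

Monthly rate r = 11.7%/12 = 0.975% = 0.00975.
Payoff takes n = ⌈−ln(1 − rB₀/P)/ln(1+r)⌉ = ⌈6.422⌉ = 7 payments; the last is $972.82.
Total paid = 6·$2,300.00 + $972.82 = $14,772.82.
Total interest = total paid − principal = $14,772.82 − $14,250.00 = $522.82.

$522.82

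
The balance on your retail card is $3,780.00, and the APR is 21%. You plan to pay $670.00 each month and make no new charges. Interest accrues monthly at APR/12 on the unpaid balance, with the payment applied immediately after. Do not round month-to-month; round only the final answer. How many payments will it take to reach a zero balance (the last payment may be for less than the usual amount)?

6 payments

Monthly rate r = 21%/12 = 1.75% = 0.0175.
Recurrence: B ← B·(1+r) − $670.00.
Month 1: interest $66.15; balance after payment $3,176.15.
Month 2: interest $55.58; balance after payment $2,561.73.
Month 3: interest $44.83; balance after payment $1,936.56.
Month 4: interest $33.89; balance after payment $1,300.45.
Month 5: interest $22.76; balance after payment $653.21.
Month 6: interest $11.43; balance after payment $0.00.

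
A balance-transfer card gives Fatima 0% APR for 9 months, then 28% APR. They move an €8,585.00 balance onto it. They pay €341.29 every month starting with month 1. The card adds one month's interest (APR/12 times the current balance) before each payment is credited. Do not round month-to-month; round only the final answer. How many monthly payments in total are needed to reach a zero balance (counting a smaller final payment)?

Promo months 1–9 at r₀ = 0%/12 = 0; months 10+ at r₁ = 28%/12 = 0.0233333.
After month 9 (no interest yet): B = €8,585.00 − 9·€341.29 = €5,513.39.
Then at r₁ with €341.29/mo: n₂ = −ln(1 − r₁·B/P)/ln(1+r₁) ≈ 20.51 → 21 more payments.

30 payments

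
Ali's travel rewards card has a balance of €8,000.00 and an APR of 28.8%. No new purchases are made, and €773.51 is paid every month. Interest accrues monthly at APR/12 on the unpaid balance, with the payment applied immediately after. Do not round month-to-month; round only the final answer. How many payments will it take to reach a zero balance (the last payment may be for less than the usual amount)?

13 payments

Monthly rate r = 28.8%/12 = 2.4% = 0.024.
Recurrence: B ← B·(1+r) − €773.51.
Month 1: interest €192.00; balance after payment €7,418.49.
Month 2: interest €178.04; balance after payment €6,823.02.
Closed form: n = −ln(1 − rB₀/P)/ln(1+r) = −ln(0.75178)/ln(1.024) ≈ 12.030, so the balance reaches zero during payment 13.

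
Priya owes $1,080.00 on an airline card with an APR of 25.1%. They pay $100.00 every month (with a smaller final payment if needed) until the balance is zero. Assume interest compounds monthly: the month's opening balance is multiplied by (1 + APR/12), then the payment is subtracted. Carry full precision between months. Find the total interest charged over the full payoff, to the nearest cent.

$157.16

Monthly rate r = 25.1%/12 = 2.09167% = 0.0209167.
Payoff takes n = ⌈−ln(1 − rB₀/P)/ln(1+r)⌉ = ⌈12.369⌉ = 13 payments; the last is $37.16.
Total paid = 12·$100.00 + $37.16 = $1,237.16.
Total interest = total paid − principal = $1,237.16 − $1,080.00 = $157.16.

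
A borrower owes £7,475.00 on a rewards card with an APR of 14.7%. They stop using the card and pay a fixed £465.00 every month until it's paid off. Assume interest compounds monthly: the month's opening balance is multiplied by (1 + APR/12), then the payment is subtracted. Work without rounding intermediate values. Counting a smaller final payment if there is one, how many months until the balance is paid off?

Monthly rate r = 14.7%/12 = 1.225% = 0.01225.
Recurrence: B ← B·(1+r) − £465.00.
Month 1: interest £91.57; balance after payment £7,101.57.
Month 2: interest £86.99; balance after payment £6,723.56.
Closed form: n = −ln(1 − rB₀/P)/ln(1+r) = −ln(0.80308)/ln(1.01225) ≈ 18.012, so the balance reaches zero during payment 19.

19 payments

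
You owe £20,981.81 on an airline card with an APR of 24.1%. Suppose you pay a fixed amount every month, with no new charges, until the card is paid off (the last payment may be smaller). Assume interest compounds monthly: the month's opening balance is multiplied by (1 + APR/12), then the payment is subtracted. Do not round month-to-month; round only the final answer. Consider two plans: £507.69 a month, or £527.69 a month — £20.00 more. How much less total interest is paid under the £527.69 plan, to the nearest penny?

Monthly rate r = 24.1%/12 = 2.00833% = 0.0200833.
At £507.69/mo: n = ⌈−ln(1 − rB₀/P)/ln(1+r)⌉ = 90 payments (last £58.60); total interest = total paid − £20,981.81 = £24,261.20.
At £527.69/mo: 81 payments (last £305.08); total interest £21,538.47.
Interest saved = £24,261.20 − £21,538.47 = £2,722.73.

£2,722.73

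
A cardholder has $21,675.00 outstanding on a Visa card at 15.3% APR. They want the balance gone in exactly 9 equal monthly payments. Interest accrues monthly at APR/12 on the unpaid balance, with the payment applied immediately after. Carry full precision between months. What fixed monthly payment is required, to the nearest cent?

Monthly rate r = 15.3%/12 = 1.275% = 0.01275.
Level-payment amortization: P = B₀·r / (1 − (1+r)^(−n)) = 21675.00·0.01275 / (1 − 1.01275^(−9)).
Denominator 1 − (1+r)^(−9) = 0.107764018.
P = 276.356 / 0.107764018 ≈ 2564.46.

$2,564.46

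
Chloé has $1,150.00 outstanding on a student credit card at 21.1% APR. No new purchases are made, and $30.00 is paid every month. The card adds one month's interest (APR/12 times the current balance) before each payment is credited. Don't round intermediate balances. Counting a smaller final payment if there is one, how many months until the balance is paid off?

65 months

Monthly rate r = 21.1%/12 = 1.75833% = 0.0175833.
Recurrence: B ← B·(1+r) − $30.00.
Month 1: interest $20.22; balance after payment $1,140.22.
Month 2: interest $20.05; balance after payment $1,130.27.
Closed form: n = −ln(1 − rB₀/P)/ln(1+r) = −ln(0.32597)/ln(1.01758) ≈ 64.309, so the balance reaches zero during payment 65.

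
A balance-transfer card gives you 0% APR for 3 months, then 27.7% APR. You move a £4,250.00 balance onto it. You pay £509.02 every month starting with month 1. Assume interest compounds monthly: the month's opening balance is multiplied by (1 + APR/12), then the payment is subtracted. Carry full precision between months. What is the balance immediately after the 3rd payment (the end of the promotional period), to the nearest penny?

Promo months 1–3 at r₀ = 0%/12 = 0; months 4+ at r₁ = 27.7%/12 = 0.0230833.
After month 3 (no interest yet): B = £4,250.00 − 3·£509.02 = £2,722.94.

£2,722.94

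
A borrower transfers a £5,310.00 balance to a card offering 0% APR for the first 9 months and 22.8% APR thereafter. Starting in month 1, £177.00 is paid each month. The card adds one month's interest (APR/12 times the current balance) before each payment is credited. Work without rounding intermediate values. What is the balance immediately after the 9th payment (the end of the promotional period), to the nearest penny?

£3,717.00

Promo months 1–9 at r₀ = 0%/12 = 0; months 10+ at r₁ = 22.8%/12 = 0.019.
After month 9 (no interest yet): B = £5,310.00 − 9·£177.00 = £3,717.00.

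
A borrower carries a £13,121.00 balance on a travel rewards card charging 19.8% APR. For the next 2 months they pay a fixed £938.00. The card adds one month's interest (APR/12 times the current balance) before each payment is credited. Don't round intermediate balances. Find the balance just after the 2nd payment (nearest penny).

£11,666.09

Monthly rate r = 19.8%/12 = 1.65% = 0.0165.
Each month: B ← B·(1+r) − £938.00.
Month 1: interest £216.50; balance after payment £12,399.50.
Month 2: interest £204.59; balance after payment £11,666.09.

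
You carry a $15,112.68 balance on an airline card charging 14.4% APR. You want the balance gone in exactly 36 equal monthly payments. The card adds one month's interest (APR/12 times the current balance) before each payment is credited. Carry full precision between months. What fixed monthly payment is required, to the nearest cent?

$519.46

Monthly rate r = 14.4%/12 = 1.2% = 0.012.
Level-payment amortization: P = B₀·r / (1 − (1+r)^(−n)) = 15112.68·0.012 / (1 − 1.012^(−36)).
Denominator 1 − (1+r)^(−36) = 0.349119066.
P = 181.352 / 0.349119066 ≈ 519.46.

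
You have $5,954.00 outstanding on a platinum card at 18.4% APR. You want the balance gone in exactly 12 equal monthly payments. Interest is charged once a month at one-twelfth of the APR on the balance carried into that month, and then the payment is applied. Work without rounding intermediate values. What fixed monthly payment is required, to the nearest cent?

$547.00

Monthly rate r = 18.4%/12 = 1.53333% = 0.0153333.
Level-payment amortization: P = B₀·r / (1 − (1+r)^(−n)) = 5954.00·0.0153333 / (1 − 1.01533^(−12)).
Denominator 1 − (1+r)^(−12) = 0.166901661.
P = 91.2947 / 0.166901661 ≈ 547.00.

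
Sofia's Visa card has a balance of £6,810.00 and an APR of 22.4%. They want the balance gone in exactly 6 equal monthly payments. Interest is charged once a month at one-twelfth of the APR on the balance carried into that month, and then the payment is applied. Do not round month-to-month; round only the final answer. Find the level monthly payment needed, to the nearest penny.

£1,210.30

Monthly rate r = 22.4%/12 = 1.86667% = 0.0186667.
Level-payment amortization: P = B₀·r / (1 − (1+r)^(−n)) = 6810.00·0.0186667 / (1 − 1.01867^(−6)).
Denominator 1 − (1+r)^(−6) = 0.105032161.
P = 127.12 / 0.105032161 ≈ 1210.30.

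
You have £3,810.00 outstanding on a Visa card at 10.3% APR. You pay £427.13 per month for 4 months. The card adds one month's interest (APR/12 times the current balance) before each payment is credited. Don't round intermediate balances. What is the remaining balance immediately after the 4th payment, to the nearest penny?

Monthly rate r = 10.3%/12 = 0.858333% = 0.00858333.
Each month: B ← B·(1+r) − £427.13.
Month 1: interest £32.70; balance after payment £3,415.57.
Month 2: interest £29.32; balance after payment £3,017.76.
Month 3: interest £25.90; balance after payment £2,616.53.
Month 4: interest £22.46; balance after payment £2,211.86.

£2,211.86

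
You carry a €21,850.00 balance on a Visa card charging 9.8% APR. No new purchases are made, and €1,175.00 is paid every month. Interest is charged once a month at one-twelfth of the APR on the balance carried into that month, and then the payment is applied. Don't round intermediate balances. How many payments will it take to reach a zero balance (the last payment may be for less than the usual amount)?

Monthly rate r = 9.8%/12 = 0.816667% = 0.00816667.
Recurrence: B ← B·(1+r) − €1,175.00.
Month 1: interest €178.44; balance after payment €20,853.44.
Month 2: interest €170.30; balance after payment €19,848.74.
Closed form: n = −ln(1 − rB₀/P)/ln(1+r) = −ln(0.84813)/ln(1.00817) ≈ 20.252, so the balance reaches zero during payment 21.

21 payments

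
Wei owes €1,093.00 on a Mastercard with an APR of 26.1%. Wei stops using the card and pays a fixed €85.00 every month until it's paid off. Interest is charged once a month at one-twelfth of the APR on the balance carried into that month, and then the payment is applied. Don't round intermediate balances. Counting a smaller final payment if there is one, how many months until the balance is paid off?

Monthly rate r = 26.1%/12 = 2.175% = 0.02175.
Recurrence: B ← B·(1+r) − €85.00.
Month 1: interest €23.77; balance after payment €1,031.77.
Month 2: interest €22.44; balance after payment €969.21.
Closed form: n = −ln(1 − rB₀/P)/ln(1+r) = −ln(0.72032)/ln(1.02175) ≈ 15.247, so the balance reaches zero during payment 16.

16 months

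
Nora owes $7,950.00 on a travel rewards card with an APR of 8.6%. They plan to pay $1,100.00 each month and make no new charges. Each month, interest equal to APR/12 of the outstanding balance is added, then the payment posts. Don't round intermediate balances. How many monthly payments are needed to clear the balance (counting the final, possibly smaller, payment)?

Monthly rate r = 8.6%/12 = 0.716667% = 0.00716667.
Recurrence: B ← B·(1+r) − $1,100.00.
Month 1: interest $56.98; balance after payment $6,906.98.
Month 2: interest $49.50; balance after payment $5,856.47.
Closed form: n = −ln(1 − rB₀/P)/ln(1+r) = −ln(0.9482)/ln(1.00717) ≈ 7.448, so the balance reaches zero during payment 8.

8 months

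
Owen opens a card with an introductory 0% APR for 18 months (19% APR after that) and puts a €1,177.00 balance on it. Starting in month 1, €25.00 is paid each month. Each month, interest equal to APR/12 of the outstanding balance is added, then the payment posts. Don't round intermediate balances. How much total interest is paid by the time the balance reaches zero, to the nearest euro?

€255

Promo months 1–18 at r₀ = 0%/12 = 0; months 19+ at r₁ = 19%/12 = 0.0158333.
After month 18 (no interest yet): B = €1,177.00 − 18·€25.00 = €727.00.
Then at r₁ with €25.00/mo: n₂ = −ln(1 − r₁·B/P)/ln(1+r₁) ≈ 39.28 → 40 more payments.
Total paid = 57·€25.00 + €6.92 = €1,431.92; interest = €1,431.92 − €1,177.00 = €254.92.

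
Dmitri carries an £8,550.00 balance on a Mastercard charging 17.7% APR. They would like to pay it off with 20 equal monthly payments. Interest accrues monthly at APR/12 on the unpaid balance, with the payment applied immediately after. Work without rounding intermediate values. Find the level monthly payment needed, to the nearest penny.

Monthly rate r = 17.7%/12 = 1.475% = 0.01475.
Level-payment amortization: P = B₀·r / (1 − (1+r)^(−n)) = 8550.00·0.01475 / (1 − 1.01475^(−20)).
Denominator 1 − (1+r)^(−20) = 0.253862616.
P = 126.112 / 0.253862616 ≈ 496.77.

£496.77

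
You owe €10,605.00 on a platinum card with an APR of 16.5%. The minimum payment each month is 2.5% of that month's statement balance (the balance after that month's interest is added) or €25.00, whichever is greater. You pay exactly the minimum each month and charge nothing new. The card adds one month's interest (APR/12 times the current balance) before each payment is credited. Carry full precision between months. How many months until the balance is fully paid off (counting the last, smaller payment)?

Monthly rate r = 16.5%/12 = 1.375% = 0.01375.
While 2.5% of the post-interest balance exceeds €25.00, each month B ← (B·(1+r))·(1 − 0.025), i.e. B shrinks by the factor (1+r)·0.975 = 0.98841.
This holds for months 1–204. Entering month 205 the balance is €982.54; 2.5% of the post-interest balance is now below €25.00, so the flat €25.00 minimum applies from here.
From month 205 a fixed €25.00 at rate r clears €982.54 in 57 more payments. Total: 204 + 57 = 261 months.

261 months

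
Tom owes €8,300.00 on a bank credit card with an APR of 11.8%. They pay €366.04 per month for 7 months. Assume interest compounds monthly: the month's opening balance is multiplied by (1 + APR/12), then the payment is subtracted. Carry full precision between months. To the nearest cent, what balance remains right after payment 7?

Monthly rate r = 11.8%/12 = 0.983333% = 0.00983333.
Each month: B ← B·(1+r) − €366.04.
Month 1: interest €81.62; balance after payment €8,015.58.
Month 2: interest €78.82; balance after payment €7,728.36.
Month 3: interest €76.00; balance after payment €7,438.31.
Month 4: interest €73.14; balance after payment €7,145.42.
Month 5: interest €70.26; balance after payment €6,849.64.
Month 6: interest €67.35; balance after payment €6,550.95.
Month 7: interest €64.42; balance after payment €6,249.33.

€6,249.33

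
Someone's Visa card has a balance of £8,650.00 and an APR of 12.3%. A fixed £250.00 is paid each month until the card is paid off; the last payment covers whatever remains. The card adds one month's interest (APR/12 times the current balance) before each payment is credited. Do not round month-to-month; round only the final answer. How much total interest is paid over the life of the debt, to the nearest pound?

£2,087

Monthly rate r = 12.3%/12 = 1.025% = 0.01025.
Payoff takes n = ⌈−ln(1 − rB₀/P)/ln(1+r)⌉ = ⌈42.947⌉ = 43 payments; the last is £236.73.
Total paid = 42·£250.00 + £236.73 = £10,736.73.
Total interest = total paid − principal = £10,736.73 − £8,650.00 = £2,086.73.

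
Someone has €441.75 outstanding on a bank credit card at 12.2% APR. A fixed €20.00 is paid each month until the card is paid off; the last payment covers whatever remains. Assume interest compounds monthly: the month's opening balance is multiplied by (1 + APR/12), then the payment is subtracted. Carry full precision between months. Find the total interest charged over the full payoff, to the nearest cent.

Monthly rate r = 12.2%/12 = 1.01667% = 0.0101667.
Payoff takes n = ⌈−ln(1 − rB₀/P)/ln(1+r)⌉ = ⌈25.142⌉ = 26 payments; the last is €2.85.
Total paid = 25·€20.00 + €2.85 = €502.85.
Total interest = total paid − principal = €502.85 − €441.75 = €61.10.

€61.10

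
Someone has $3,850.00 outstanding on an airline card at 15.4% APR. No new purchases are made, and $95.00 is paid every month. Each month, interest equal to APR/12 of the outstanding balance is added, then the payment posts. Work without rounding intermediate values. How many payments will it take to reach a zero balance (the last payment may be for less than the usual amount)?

Monthly rate r = 15.4%/12 = 1.28333% = 0.0128333.
Recurrence: B ← B·(1+r) − $95.00.
Month 1: interest $49.41; balance after payment $3,804.41.
Month 2: interest $48.82; balance after payment $3,758.23.
Closed form: n = −ln(1 − rB₀/P)/ln(1+r) = −ln(0.47991)/ln(1.01283) ≈ 57.573, so the balance reaches zero during payment 58.

58 payments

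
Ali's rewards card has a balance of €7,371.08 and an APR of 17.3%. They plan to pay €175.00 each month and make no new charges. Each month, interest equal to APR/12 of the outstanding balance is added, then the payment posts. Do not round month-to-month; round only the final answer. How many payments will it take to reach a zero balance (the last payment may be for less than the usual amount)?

66 months

Monthly rate r = 17.3%/12 = 1.44167% = 0.0144167.
Recurrence: B ← B·(1+r) − €175.00.
Month 1: interest €106.27; balance after payment €7,302.35.
Month 2: interest €105.28; balance after payment €7,232.62.
Closed form: n = −ln(1 − rB₀/P)/ln(1+r) = −ln(0.39276)/ln(1.01442) ≈ 65.290, so the balance reaches zero during payment 66.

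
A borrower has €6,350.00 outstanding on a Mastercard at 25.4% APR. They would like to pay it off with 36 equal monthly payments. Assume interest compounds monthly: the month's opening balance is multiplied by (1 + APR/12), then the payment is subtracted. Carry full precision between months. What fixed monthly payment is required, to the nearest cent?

€253.82

Monthly rate r = 25.4%/12 = 2.11667% = 0.0211667.
Level-payment amortization: P = B₀·r / (1 − (1+r)^(−n)) = 6350.00·0.0211667 / (1 − 1.02117^(−36)).
Denominator 1 − (1+r)^(−36) = 0.529541497.
P = 134.408 / 0.529541497 ≈ 253.82.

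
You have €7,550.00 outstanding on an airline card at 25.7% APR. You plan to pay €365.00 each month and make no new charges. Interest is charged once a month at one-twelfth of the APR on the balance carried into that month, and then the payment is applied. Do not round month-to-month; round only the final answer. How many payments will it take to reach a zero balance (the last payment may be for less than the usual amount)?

Monthly rate r = 25.7%/12 = 2.14167% = 0.0214167.
Recurrence: B ← B·(1+r) − €365.00.
Month 1: interest €161.70; balance after payment €7,346.70.
Month 2: interest €157.34; balance after payment €7,139.04.
Closed form: n = −ln(1 − rB₀/P)/ln(1+r) = −ln(0.557)/ln(1.02142) ≈ 27.616, so the balance reaches zero during payment 28.

28 months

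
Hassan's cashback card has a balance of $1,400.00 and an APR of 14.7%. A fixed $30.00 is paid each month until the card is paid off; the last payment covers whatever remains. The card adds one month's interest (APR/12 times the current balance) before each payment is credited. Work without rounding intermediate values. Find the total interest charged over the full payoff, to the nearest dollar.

$689

Monthly rate r = 14.7%/12 = 1.225% = 0.01225.
Payoff takes n = ⌈−ln(1 − rB₀/P)/ln(1+r)⌉ = ⌈69.636⌉ = 70 payments; the last is $19.11.
Total paid = 69·$30.00 + $19.11 = $2,089.11.
Total interest = total paid − principal = $2,089.11 − $1,400.00 = $689.11.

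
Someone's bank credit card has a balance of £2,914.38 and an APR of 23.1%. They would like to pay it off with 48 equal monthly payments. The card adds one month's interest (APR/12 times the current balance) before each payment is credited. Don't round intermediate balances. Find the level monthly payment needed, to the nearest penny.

Monthly rate r = 23.1%/12 = 1.925% = 0.01925.
Level-payment amortization: P = B₀·r / (1 − (1+r)^(−n)) = 2914.38·0.01925 / (1 − 1.01925^(−48)).
Denominator 1 − (1+r)^(−48) = 0.599571082.
P = 56.1018 / 0.599571082 ≈ 93.57.

£93.57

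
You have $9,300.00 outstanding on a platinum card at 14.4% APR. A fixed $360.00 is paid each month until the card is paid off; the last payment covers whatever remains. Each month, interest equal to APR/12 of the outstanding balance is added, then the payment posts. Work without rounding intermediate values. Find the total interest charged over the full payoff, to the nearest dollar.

Monthly rate r = 14.4%/12 = 1.2% = 0.012.
Payoff takes n = ⌈−ln(1 − rB₀/P)/ln(1+r)⌉ = ⌈31.107⌉ = 32 payments; the last is $38.77.
Total paid = 31·$360.00 + $38.77 = $11,198.77.
Total interest = total paid − principal = $11,198.77 − $9,300.00 = $1,898.77.

$1,899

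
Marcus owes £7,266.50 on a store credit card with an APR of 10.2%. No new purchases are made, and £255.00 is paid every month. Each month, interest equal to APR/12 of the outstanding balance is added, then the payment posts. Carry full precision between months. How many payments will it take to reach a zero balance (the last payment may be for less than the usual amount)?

33 months

Monthly rate r = 10.2%/12 = 0.85% = 0.0085.
Recurrence: B ← B·(1+r) − £255.00.
Month 1: interest £61.77; balance after payment £7,073.27.
Month 2: interest £60.12; balance after payment £6,878.39.
Closed form: n = −ln(1 − rB₀/P)/ln(1+r) = −ln(0.75778)/ln(1.0085) ≈ 32.769, so the balance reaches zero during payment 33.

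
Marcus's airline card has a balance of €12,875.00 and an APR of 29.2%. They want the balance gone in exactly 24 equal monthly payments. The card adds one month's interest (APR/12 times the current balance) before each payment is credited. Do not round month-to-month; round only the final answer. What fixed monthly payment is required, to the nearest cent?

Monthly rate r = 29.2%/12 = 2.43333% = 0.0243333.
Level-payment amortization: P = B₀·r / (1 − (1+r)^(−n)) = 12875.00·0.0243333 / (1 − 1.02433^(−24)).
Denominator 1 − (1+r)^(−24) = 0.438423835.
P = 313.292 / 0.438423835 ≈ 714.59.

€714.59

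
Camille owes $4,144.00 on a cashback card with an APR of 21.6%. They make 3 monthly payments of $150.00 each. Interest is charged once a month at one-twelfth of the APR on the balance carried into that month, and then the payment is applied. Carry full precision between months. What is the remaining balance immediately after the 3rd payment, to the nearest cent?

$3,913.68

Monthly rate r = 21.6%/12 = 1.8% = 0.018.
Each month: B ← B·(1+r) − $150.00.
Month 1: interest $74.59; balance after payment $4,068.59.
Month 2: interest $73.23; balance after payment $3,991.83.
Month 3: interest $71.85; balance after payment $3,913.68.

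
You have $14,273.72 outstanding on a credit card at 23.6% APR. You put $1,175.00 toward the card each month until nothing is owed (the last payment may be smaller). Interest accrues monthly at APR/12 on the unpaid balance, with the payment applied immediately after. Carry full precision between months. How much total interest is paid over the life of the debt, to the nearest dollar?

$2,197

Monthly rate r = 23.6%/12 = 1.96667% = 0.0196667.
Payoff takes n = ⌈−ln(1 − rB₀/P)/ln(1+r)⌉ = ⌈14.017⌉ = 15 payments; the last is $20.69.
Total paid = 14·$1,175.00 + $20.69 = $16,470.69.
Total interest = total paid − principal = $16,470.69 − $14,273.72 = $2,196.97.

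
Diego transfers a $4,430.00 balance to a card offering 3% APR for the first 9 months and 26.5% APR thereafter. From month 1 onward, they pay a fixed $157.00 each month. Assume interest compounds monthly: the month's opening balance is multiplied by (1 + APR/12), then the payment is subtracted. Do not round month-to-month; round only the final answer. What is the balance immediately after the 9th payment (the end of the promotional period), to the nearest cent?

Promo months 1–9 at r₀ = 3%/12 = 0.0025; months 10+ at r₁ = 26.5%/12 = 0.0220833.
After month 9: iterate B ← B·(1+r₀) − $157.00 for 9 months → $3,103.46.

$3,103.46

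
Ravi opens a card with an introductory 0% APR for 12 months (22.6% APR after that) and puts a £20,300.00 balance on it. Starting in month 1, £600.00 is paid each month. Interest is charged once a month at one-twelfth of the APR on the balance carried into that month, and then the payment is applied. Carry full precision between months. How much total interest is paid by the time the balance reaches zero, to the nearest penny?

£3,933.83

Promo months 1–12 at r₀ = 0%/12 = 0; months 13+ at r₁ = 22.6%/12 = 0.0188333.
After month 12 (no interest yet): B = £20,300.00 − 12·£600.00 = £13,100.00.
Then at r₁ with £600.00/mo: n₂ = −ln(1 − r₁·B/P)/ln(1+r₁) ≈ 28.39 → 29 more payments.
Total paid = 40·£600.00 + £233.83 = £24,233.83; interest = £24,233.83 − £20,300.00 = £3,933.83.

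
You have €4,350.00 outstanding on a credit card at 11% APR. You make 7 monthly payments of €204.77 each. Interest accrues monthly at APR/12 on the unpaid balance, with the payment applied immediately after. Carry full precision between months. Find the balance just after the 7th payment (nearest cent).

Monthly rate r = 11%/12 = 0.916667% = 0.00916667.
Each month: B ← B·(1+r) − €204.77.
Month 1: interest €39.88; balance after payment €4,185.10.
Month 2: interest €38.36; balance after payment €4,018.70.
Month 3: interest €36.84; balance after payment €3,850.77.
Month 4: interest €35.30; balance after payment €3,681.30.
Month 5: interest €33.75; balance after payment €3,510.27.
Month 6: interest €32.18; balance after payment €3,337.68.
Month 7: interest €30.60; balance after payment €3,163.50.

€3,163.50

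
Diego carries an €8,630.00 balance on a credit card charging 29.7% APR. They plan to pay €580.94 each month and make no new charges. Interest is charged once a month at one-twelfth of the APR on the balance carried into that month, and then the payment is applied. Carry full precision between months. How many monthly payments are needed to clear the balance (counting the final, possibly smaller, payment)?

19 months

Monthly rate r = 29.7%/12 = 2.475% = 0.02475.
Recurrence: B ← B·(1+r) − €580.94.
Month 1: interest €213.59; balance after payment €8,262.65.
Month 2: interest €204.50; balance after payment €7,886.21.
Closed form: n = −ln(1 − rB₀/P)/ln(1+r) = −ln(0.63233)/ln(1.02475) ≈ 18.747, so the balance reaches zero during payment 19.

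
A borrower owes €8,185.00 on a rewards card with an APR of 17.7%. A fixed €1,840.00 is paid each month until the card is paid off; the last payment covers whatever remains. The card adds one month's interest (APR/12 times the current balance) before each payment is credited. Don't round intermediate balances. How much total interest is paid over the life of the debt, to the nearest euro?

Monthly rate r = 17.7%/12 = 1.475% = 0.01475.
Payoff takes n = ⌈−ln(1 − rB₀/P)/ln(1+r)⌉ = ⌈4.635⌉ = 5 payments; the last is €1,171.28.
Total paid = 4·€1,840.00 + €1,171.28 = €8,531.28.
Total interest = total paid − principal = €8,531.28 − €8,185.00 = €346.28.

€346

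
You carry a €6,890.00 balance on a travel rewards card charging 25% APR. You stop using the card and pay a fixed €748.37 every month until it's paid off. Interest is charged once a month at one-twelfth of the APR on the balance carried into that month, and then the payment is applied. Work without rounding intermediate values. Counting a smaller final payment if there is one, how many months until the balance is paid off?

Monthly rate r = 25%/12 = 2.08333% = 0.0208333.
Recurrence: B ← B·(1+r) − €748.37.
Month 1: interest €143.54; balance after payment €6,285.17.
Month 2: interest €130.94; balance after payment €5,667.74.
Closed form: n = −ln(1 − rB₀/P)/ln(1+r) = −ln(0.80819)/ln(1.02083) ≈ 10.328, so the balance reaches zero during payment 11.

11 payments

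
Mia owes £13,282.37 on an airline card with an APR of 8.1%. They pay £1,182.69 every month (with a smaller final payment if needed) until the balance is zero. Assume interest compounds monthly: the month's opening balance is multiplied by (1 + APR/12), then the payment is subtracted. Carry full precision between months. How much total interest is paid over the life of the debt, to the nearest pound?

Monthly rate r = 8.1%/12 = 0.675% = 0.00675.
Payoff takes n = ⌈−ln(1 − rB₀/P)/ln(1+r)⌉ = ⌈11.719⌉ = 12 payments; the last is £850.58.
Total paid = 11·£1,182.69 + £850.58 = £13,860.17.
Total interest = total paid − principal = £13,860.17 − £13,282.37 = £577.80.

£578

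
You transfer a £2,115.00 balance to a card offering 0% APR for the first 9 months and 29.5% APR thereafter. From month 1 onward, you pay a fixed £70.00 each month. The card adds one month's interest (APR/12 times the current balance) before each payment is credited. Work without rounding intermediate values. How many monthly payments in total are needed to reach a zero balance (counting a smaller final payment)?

Promo months 1–9 at r₀ = 0%/12 = 0; months 10+ at r₁ = 29.5%/12 = 0.0245833.
After month 9 (no interest yet): B = £2,115.00 − 9·£70.00 = £1,485.00.
Then at r₁ with £70.00/mo: n₂ = −ln(1 − r₁·B/P)/ln(1+r₁) ≈ 30.35 → 31 more payments.

40 months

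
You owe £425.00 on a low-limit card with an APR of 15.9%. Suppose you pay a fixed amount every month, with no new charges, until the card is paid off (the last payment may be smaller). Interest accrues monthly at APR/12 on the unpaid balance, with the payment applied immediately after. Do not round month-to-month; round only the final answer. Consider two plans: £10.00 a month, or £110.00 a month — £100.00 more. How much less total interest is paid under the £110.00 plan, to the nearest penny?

£189.97

Monthly rate r = 15.9%/12 = 1.325% = 0.01325.
At £10.00/mo: n = ⌈−ln(1 − rB₀/P)/ln(1+r)⌉ = 63 payments (last £9.12); total interest = total paid − £425.00 = £204.12.
At £110.00/mo: 4 payments (last £109.15); total interest £14.15.
Interest saved = £204.12 − £14.15 = £189.97.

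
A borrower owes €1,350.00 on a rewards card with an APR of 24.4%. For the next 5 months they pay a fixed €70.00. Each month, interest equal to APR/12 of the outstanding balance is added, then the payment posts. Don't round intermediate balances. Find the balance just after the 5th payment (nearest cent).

€1,128.42

Monthly rate r = 24.4%/12 = 2.03333% = 0.0203333.
Each month: B ← B·(1+r) − €70.00.
Month 1: interest €27.45; balance after payment €1,307.45.
Month 2: interest €26.58; balance after payment €1,264.03.
Month 3: interest €25.70; balance after payment €1,219.74.
Month 4: interest €24.80; balance after payment €1,174.54.
Month 5: interest €23.88; balance after payment €1,128.42.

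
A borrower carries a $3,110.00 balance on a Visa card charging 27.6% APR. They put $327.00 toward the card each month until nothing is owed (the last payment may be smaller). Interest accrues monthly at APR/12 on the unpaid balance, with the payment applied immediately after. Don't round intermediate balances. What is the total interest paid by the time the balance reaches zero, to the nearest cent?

Monthly rate r = 27.6%/12 = 2.3% = 0.023.
Payoff takes n = ⌈−ln(1 − rB₀/P)/ln(1+r)⌉ = ⌈10.856⌉ = 11 payments; the last is $280.30.
Total paid = 10·$327.00 + $280.30 = $3,550.30.
Total interest = total paid − principal = $3,550.30 − $3,110.00 = $440.30.

$440.30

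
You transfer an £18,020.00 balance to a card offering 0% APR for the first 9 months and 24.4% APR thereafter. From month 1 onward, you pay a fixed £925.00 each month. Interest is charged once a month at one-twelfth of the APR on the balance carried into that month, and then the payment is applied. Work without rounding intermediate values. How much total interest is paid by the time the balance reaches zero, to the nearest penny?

£1,319.45

Promo months 1–9 at r₀ = 0%/12 = 0; months 10+ at r₁ = 24.4%/12 = 0.0203333.
After month 9 (no interest yet): B = £18,020.00 − 9·£925.00 = £9,695.00.
Then at r₁ with £925.00/mo: n₂ = −ln(1 − r₁·B/P)/ln(1+r₁) ≈ 11.91 → 12 more payments.
Total paid = 20·£925.00 + £839.45 = £19,339.45; interest = £19,339.45 − £18,020.00 = £1,319.45.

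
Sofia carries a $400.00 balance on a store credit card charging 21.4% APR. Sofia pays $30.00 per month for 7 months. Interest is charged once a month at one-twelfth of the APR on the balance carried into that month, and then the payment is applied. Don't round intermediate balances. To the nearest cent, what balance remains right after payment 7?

Monthly rate r = 21.4%/12 = 1.78333% = 0.0178333.
Each month: B ← B·(1+r) − $30.00.
Month 1: interest $7.13; balance after payment $377.13.
Month 2: interest $6.73; balance after payment $353.86.
Month 3: interest $6.31; balance after payment $330.17.
Month 4: interest $5.89; balance after payment $306.06.
Month 5: interest $5.46; balance after payment $281.52.
Month 6: interest $5.02; balance after payment $256.54.
Month 7: interest $4.57; balance after payment $231.11.

$231.11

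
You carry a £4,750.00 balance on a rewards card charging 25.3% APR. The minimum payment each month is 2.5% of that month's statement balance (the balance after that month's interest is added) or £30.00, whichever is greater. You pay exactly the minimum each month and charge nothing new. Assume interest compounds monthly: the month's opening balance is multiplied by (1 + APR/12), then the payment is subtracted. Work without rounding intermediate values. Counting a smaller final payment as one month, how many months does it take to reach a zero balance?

398 months

Monthly rate r = 25.3%/12 = 2.10833% = 0.0210833.
While 2.5% of the post-interest balance exceeds £30.00, each month B ← (B·(1+r))·(1 − 0.025), i.e. B shrinks by the factor (1+r)·0.975 = 0.99556.
This holds for months 1–314. Entering month 315 the balance is £1,173.16; 2.5% of the post-interest balance is now below £30.00, so the flat £30.00 minimum applies from here.
From month 315 a fixed £30.00 at rate r clears £1,173.16 in 84 more payments. Total: 314 + 84 = 398 months.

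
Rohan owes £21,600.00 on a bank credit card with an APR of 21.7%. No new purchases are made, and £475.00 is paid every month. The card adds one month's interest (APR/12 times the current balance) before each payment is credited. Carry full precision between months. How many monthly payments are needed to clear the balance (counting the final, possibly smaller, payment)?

Monthly rate r = 21.7%/12 = 1.80833% = 0.0180833.
Recurrence: B ← B·(1+r) − £475.00.
Month 1: interest £390.60; balance after payment £21,515.60.
Month 2: interest £389.07; balance after payment £21,429.67.
Closed form: n = −ln(1 − rB₀/P)/ln(1+r) = −ln(0.17768)/ln(1.01808) ≈ 96.405, so the balance reaches zero during payment 97.

97 months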